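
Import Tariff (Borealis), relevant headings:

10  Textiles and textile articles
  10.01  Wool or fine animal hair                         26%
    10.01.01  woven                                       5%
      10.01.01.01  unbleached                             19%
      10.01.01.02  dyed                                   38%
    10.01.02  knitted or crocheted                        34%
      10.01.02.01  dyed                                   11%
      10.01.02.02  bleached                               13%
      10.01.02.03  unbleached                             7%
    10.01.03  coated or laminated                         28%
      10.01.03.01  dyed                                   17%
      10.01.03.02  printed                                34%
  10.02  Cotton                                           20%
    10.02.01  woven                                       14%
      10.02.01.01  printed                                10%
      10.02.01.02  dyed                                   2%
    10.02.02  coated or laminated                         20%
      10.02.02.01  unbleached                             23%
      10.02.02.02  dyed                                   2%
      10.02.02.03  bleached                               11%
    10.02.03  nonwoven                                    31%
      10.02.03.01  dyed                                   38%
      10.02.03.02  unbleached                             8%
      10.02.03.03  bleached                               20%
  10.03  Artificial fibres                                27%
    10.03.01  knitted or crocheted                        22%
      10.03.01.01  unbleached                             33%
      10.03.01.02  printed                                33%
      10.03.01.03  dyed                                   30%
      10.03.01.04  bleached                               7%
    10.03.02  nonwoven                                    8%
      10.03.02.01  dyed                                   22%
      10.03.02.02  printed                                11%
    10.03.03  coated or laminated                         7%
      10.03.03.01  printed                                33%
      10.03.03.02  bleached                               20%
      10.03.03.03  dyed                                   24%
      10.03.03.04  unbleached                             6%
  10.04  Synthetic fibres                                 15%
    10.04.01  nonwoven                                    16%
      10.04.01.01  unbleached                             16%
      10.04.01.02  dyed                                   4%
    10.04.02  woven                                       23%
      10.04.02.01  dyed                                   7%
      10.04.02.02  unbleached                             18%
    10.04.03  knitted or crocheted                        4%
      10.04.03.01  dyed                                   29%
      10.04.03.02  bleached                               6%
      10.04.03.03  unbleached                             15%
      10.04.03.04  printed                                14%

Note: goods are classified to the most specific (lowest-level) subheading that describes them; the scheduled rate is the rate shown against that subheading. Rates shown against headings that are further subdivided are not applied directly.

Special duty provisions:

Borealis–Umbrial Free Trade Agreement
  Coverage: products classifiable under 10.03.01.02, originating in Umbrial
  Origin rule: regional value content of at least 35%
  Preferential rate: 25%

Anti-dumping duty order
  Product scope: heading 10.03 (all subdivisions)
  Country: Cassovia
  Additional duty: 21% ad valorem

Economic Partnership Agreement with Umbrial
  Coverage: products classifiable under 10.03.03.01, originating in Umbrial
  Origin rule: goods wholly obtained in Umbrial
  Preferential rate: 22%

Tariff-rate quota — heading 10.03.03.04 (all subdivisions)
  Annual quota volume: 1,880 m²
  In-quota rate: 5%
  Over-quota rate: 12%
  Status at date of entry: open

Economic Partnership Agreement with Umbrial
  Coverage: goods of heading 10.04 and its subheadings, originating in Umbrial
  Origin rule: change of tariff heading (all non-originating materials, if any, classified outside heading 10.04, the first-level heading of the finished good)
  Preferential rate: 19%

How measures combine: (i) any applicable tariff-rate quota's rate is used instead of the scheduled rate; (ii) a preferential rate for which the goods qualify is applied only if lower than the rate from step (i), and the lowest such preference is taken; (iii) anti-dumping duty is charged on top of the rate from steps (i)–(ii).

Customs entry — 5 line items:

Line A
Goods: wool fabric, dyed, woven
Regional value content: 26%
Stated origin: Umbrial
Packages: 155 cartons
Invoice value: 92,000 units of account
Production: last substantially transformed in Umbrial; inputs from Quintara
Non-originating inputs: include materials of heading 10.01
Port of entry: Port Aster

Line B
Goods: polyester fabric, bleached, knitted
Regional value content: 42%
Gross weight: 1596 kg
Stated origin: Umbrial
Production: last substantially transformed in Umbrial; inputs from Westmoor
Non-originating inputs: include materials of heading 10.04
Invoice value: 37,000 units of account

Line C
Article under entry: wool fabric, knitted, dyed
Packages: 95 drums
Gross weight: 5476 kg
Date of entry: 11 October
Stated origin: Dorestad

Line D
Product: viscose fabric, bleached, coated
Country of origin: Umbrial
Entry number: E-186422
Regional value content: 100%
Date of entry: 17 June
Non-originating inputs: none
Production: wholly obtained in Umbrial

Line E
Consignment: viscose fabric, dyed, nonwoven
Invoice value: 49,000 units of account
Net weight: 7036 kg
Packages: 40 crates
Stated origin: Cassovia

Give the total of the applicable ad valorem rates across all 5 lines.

118%

Line A: wool → 10.01; woven → 10.01.01; dyed → 10.01.01.02. Scheduled 38%. Umbrial agreement on 10.03.01.02: 10.01.01.02 not covered; Umbrial agreement on 10.03.03.01: 10.01.01.02 not covered; Umbrial agreement on 10.04: 10.01.01.02 not covered. → 38%.
Line B: polyester → 10.04; knitted → 10.04.03; bleached → 10.04.03.02. Scheduled 6%. Umbrial agreement on 10.03.01.02: 10.04.03.02 not covered; Umbrial agreement on 10.03.03.01: 10.04.03.02 not covered; Umbrial agreement on 10.04: CTH not met. → 6%.
Line C: wool → 10.01; knitted → 10.01.02; dyed → 10.01.02.01. Scheduled 11%. No special measure applies. → 11%.
Line D: viscose → 10.03; coated → 10.03.03; bleached → 10.03.03.02. Scheduled 20%. Umbrial agreement on 10.03.01.02: 10.03.03.02 not covered; Umbrial agreement on 10.03.03.01: 10.03.03.02 not covered; Umbrial agreement on 10.04: 10.03.03.02 not covered. → 20%.
Line E: viscose → 10.03; nonwoven → 10.03.02; dyed → 10.03.02.01. Scheduled 22%. anti-dumping (Cassovia, 10.03): +21%; total 22% + 21% = 43%. → 43%.
Sum: 38% + 6% + 11% + 20% + 43% = 118%.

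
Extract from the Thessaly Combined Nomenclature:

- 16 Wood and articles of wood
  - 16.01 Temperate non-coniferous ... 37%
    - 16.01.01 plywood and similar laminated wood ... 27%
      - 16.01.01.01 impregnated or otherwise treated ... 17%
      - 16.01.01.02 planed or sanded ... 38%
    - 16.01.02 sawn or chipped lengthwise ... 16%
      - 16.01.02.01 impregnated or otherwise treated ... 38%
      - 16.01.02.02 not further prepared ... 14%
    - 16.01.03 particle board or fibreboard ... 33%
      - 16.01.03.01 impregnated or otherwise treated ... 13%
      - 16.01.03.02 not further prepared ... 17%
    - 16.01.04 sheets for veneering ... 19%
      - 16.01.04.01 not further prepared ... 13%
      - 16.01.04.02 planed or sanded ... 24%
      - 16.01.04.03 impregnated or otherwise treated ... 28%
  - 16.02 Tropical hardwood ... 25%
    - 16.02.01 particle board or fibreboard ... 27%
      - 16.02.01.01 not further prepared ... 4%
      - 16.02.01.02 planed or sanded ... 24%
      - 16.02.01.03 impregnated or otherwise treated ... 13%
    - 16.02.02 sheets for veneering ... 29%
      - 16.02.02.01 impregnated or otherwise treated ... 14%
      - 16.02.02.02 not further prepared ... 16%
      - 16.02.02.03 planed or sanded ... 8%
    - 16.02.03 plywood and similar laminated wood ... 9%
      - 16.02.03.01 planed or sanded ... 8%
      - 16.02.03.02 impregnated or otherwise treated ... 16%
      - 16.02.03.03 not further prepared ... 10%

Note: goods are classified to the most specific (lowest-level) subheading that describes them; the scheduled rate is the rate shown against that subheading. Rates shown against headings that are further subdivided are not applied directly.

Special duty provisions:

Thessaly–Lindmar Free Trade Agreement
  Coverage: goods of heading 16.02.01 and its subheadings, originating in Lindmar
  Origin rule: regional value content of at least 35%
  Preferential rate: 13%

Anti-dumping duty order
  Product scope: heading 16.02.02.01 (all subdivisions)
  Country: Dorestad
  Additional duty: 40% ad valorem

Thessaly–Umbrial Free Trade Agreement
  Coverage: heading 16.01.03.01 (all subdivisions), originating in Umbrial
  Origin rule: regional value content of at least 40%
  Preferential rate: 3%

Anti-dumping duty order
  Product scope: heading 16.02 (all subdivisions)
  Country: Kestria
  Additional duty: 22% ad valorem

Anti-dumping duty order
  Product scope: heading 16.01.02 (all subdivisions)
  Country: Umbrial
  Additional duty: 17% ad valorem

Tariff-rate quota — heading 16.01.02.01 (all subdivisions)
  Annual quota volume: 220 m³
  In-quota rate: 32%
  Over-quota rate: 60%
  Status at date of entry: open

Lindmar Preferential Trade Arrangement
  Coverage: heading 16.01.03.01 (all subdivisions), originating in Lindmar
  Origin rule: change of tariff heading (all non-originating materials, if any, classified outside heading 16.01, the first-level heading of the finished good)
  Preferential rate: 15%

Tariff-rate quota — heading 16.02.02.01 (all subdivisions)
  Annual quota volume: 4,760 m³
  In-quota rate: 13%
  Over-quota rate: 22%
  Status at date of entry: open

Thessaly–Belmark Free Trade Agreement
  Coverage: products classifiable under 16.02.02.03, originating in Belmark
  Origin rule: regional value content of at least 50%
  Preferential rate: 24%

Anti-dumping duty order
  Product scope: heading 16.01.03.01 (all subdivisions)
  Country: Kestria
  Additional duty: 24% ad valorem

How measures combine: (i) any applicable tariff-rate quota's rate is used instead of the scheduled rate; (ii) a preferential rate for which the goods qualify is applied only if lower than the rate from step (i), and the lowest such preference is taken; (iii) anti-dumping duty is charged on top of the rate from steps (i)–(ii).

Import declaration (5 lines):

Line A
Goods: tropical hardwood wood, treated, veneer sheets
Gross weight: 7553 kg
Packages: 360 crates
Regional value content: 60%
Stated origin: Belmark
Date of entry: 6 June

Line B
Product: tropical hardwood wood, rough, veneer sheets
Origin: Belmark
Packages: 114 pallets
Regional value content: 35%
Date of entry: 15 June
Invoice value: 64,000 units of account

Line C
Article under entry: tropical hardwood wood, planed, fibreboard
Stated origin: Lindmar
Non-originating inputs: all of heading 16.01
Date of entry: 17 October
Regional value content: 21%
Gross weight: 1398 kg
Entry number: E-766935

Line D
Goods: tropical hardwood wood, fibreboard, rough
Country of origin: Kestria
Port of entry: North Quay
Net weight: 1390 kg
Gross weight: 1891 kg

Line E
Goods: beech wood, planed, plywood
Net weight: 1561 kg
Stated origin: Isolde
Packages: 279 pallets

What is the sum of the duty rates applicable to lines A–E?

Line A: tropical hardwood → 16.02; veneer sheets → 16.02.02; treated → 16.02.02.01. Scheduled 14%. quota on 16.02.02.01 open → in-quota 13%; Belmark agreement on 16.02.02.03: 16.02.02.01 not covered. → 13%.
Line B: tropical hardwood → 16.02; veneer sheets → 16.02.02; rough → 16.02.02.02. Scheduled 16%. Belmark agreement on 16.02.02.03: 16.02.02.02 not covered. → 16%.
Line C: tropical hardwood → 16.02; fibreboard → 16.02.01; planed → 16.02.01.02. Scheduled 24%. Lindmar agreement on 16.02.01: RVC < 35%; Lindmar agreement on 16.01.03.01: 16.02.01.02 not covered. → 24%.
Line D: tropical hardwood → 16.02; fibreboard → 16.02.01; rough → 16.02.01.01. Scheduled 4%. anti-dumping (Kestria, 16.02): +22%; total 4% + 22% = 26%. → 26%.
Line E: beech → 16.01; plywood → 16.01.01; planed → 16.01.01.02. Scheduled 38%. No special measure applies. → 38%.
Sum: 13% + 16% + 24% + 26% + 38% = 117%.

117%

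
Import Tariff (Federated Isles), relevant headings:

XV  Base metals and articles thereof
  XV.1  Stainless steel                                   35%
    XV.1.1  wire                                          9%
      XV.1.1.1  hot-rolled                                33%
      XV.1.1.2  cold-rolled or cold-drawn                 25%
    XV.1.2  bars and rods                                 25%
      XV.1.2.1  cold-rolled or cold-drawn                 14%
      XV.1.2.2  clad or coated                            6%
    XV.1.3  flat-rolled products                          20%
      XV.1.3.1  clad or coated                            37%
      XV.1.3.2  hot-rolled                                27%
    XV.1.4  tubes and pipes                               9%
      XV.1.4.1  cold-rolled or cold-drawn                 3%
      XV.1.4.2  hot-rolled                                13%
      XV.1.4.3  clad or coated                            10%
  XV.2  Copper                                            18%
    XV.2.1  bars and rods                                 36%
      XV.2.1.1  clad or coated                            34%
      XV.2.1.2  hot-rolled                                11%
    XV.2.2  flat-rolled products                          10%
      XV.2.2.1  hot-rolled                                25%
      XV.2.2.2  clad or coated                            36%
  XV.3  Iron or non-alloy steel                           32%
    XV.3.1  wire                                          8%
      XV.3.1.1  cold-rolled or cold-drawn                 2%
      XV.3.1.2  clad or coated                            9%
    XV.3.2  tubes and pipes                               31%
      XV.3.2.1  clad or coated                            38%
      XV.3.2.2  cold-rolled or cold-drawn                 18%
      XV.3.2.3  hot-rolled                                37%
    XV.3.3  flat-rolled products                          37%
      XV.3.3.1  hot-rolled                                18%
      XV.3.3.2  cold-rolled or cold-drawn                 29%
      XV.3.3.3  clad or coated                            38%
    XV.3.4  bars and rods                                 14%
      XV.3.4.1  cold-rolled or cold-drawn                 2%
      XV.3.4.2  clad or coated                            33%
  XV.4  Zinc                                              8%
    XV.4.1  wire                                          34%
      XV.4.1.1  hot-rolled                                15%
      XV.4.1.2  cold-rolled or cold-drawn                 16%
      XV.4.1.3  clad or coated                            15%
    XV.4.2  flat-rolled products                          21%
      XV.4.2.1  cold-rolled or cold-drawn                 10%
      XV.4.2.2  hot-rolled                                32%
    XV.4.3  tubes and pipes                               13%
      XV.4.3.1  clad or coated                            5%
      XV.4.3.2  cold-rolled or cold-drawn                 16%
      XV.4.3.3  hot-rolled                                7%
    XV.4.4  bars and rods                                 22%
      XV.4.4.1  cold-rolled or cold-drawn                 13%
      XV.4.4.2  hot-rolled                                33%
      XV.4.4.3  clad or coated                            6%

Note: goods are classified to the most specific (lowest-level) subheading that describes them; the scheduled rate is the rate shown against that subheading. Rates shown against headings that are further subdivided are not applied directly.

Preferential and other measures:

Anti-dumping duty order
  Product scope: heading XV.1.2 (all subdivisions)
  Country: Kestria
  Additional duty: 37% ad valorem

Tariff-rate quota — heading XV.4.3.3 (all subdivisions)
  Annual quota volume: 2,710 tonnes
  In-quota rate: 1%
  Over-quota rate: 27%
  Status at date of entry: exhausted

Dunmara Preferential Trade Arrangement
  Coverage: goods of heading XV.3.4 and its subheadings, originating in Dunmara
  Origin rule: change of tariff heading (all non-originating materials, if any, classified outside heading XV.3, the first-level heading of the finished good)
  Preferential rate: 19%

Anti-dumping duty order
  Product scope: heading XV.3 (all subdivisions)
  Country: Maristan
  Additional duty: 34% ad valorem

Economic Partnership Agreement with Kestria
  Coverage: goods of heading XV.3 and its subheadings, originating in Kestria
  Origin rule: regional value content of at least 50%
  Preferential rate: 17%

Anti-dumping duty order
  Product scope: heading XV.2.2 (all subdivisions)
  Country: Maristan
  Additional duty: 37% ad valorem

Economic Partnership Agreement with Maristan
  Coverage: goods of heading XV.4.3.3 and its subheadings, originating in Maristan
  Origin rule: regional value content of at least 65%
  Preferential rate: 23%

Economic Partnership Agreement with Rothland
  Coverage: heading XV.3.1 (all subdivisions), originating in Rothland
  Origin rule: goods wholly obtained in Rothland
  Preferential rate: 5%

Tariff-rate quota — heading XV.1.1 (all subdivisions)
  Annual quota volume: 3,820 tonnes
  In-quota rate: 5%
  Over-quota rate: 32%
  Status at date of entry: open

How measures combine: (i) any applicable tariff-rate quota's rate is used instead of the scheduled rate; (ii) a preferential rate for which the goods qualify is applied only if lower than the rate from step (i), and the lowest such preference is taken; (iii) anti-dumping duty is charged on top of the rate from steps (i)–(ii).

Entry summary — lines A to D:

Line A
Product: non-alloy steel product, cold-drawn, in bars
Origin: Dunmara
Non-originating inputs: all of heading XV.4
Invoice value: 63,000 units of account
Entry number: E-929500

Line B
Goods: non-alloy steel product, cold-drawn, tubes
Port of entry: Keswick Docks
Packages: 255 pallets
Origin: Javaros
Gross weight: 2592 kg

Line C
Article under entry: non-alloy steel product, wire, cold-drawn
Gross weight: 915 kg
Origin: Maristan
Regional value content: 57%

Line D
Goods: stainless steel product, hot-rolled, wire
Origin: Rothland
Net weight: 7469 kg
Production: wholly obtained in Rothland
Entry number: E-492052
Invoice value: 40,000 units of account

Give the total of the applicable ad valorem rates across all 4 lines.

Line A: non-alloy steel → XV.3; in bars → XV.3.4; cold-drawn → XV.3.4.1. Scheduled 2%. Dunmara agreement on XV.3.4: CTH met → 19% available; preference 19% not lower than 2% → no reduction. → 2%.
Line B: non-alloy steel → XV.3; tubes → XV.3.2; cold-drawn → XV.3.2.2. Scheduled 18%. No special measure applies. → 18%.
Line C: non-alloy steel → XV.3; wire → XV.3.1; cold-drawn → XV.3.1.1. Scheduled 2%. Maristan agreement on XV.4.3.3: XV.3.1.1 not covered; anti-dumping (Maristan, XV.3): +34%; total 2% + 34% = 36%. → 36%.
Line D: stainless steel → XV.1; wire → XV.1.1; hot-rolled → XV.1.1.1. Scheduled 33%. quota on XV.1.1 open → in-quota 5%; Rothland agreement on XV.3.1: XV.1.1.1 not covered. → 5%.
Sum: 2% + 18% + 36% + 5% = 61%.

61%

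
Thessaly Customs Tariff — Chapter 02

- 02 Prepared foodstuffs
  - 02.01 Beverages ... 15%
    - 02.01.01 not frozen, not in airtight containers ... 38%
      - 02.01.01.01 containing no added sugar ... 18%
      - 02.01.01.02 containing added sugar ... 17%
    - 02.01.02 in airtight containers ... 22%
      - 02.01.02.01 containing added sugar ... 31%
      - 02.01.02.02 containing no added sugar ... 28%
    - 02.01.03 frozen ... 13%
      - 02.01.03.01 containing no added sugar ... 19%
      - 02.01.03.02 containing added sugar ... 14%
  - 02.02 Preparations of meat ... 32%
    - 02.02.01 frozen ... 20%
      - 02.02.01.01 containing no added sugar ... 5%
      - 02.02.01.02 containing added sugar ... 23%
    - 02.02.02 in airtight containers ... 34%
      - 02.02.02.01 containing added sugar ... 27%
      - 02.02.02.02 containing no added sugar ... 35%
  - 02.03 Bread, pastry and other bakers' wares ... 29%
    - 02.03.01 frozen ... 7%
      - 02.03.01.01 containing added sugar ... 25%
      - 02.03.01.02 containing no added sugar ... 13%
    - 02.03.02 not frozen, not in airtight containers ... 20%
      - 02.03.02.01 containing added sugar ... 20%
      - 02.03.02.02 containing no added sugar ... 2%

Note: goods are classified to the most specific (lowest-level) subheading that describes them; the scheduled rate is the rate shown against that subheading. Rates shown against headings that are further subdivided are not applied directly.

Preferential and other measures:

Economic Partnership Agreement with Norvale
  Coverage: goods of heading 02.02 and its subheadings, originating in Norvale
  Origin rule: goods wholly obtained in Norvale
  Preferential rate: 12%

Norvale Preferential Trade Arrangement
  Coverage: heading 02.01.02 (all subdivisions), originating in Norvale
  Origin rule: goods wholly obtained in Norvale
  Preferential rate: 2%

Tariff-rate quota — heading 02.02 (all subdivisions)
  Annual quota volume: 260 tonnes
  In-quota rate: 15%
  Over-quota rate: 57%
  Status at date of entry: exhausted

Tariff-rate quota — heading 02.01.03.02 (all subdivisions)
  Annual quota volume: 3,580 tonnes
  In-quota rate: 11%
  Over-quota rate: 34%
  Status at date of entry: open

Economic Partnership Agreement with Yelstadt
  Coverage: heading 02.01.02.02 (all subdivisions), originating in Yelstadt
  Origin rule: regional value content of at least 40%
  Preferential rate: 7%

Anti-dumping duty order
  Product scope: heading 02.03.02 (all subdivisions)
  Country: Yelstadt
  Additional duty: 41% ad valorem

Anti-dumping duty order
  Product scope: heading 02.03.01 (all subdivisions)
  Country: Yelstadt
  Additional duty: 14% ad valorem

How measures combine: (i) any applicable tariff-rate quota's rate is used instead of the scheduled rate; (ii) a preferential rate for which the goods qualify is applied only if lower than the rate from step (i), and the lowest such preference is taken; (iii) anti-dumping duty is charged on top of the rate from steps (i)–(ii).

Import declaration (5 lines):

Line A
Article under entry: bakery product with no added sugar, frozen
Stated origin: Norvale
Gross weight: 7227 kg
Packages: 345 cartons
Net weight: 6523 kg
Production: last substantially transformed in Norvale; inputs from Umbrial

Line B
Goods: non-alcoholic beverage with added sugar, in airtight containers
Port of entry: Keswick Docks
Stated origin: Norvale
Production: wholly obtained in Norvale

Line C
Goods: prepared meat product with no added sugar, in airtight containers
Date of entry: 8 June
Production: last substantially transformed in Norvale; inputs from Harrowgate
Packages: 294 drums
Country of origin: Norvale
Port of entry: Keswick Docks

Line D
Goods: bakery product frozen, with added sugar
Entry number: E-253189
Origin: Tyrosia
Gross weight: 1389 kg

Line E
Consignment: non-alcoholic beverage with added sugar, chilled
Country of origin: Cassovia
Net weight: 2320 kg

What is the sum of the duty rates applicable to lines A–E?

114%

Line A: bakery product → 02.03; frozen → 02.03.01; with no added sugar → 02.03.01.02. Scheduled 13%. Norvale agreement on 02.02: 02.03.01.02 not covered; Norvale agreement on 02.01.02: 02.03.01.02 not covered. → 13%.
Line B: non-alcoholic beverage → 02.01; in airtight containers → 02.01.02; with added sugar → 02.01.02.01. Scheduled 31%. Norvale agreement on 02.02: 02.01.02.01 not covered; Norvale agreement on 02.01.02: wholly obtained → 2% available; preferential 2%. → 2%.
Line C: prepared meat product → 02.02; in airtight containers → 02.02.02; with no added sugar → 02.02.02.02. Scheduled 35%. quota on 02.02 exhausted → over-quota 57%; Norvale agreement on 02.02: not wholly obtained; Norvale agreement on 02.01.02: 02.02.02.02 not covered. → 57%.
Line D: bakery product → 02.03; frozen → 02.03.01; with added sugar → 02.03.01.01. Scheduled 25%. No special measure applies. → 25%.
Line E: non-alcoholic beverage → 02.01; chilled → 02.01.01; with added sugar → 02.01.01.02. Scheduled 17%. No special measure applies. → 17%.
Sum: 13% + 2% + 57% + 25% + 17% = 114%.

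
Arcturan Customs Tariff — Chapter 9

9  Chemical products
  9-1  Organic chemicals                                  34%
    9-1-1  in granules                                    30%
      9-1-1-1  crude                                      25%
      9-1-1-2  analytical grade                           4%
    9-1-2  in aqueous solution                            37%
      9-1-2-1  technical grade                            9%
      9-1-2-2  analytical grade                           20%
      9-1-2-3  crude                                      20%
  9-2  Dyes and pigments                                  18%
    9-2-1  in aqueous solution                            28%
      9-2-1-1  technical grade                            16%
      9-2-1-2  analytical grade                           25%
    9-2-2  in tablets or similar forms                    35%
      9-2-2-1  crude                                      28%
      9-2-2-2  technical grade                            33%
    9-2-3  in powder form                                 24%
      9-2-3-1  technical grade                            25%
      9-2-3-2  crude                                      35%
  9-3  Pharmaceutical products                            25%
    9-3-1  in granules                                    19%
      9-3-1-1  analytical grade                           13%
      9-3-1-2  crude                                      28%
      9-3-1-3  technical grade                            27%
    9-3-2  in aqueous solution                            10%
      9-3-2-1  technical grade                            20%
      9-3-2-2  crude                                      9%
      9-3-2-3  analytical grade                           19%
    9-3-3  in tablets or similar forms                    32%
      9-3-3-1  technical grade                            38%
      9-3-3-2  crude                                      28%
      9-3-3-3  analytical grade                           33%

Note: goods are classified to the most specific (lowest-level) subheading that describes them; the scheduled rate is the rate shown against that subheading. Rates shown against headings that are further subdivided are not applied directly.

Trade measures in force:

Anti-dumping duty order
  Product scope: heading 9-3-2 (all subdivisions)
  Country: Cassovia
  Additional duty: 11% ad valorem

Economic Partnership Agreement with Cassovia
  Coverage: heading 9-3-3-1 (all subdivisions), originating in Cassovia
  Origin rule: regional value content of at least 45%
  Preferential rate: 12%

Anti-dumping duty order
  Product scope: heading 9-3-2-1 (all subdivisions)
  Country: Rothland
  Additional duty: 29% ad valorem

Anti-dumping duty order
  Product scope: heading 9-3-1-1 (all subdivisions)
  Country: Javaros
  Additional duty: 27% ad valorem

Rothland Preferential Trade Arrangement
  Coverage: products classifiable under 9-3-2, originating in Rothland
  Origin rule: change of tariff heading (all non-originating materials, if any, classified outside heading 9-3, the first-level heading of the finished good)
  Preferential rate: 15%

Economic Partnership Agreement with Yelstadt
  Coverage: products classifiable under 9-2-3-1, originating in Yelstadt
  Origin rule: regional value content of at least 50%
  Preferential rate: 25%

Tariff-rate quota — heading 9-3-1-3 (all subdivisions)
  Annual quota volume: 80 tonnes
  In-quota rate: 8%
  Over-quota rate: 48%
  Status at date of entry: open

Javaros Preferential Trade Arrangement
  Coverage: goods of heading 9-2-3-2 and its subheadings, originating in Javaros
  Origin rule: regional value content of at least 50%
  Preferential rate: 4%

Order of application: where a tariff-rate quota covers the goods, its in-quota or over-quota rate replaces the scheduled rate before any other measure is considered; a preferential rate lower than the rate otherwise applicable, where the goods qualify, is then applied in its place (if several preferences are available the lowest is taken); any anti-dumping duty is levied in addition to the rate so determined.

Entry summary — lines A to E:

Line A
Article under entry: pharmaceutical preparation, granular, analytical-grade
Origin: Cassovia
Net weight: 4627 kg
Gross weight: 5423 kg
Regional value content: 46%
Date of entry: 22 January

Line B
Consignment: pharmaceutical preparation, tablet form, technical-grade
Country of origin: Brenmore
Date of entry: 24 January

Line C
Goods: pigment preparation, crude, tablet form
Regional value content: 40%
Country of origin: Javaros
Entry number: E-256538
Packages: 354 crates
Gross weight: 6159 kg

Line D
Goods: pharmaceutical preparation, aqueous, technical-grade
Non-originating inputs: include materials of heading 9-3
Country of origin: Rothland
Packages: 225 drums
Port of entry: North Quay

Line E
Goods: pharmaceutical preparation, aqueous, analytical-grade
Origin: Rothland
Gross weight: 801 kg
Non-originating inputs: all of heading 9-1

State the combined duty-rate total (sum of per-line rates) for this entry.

143%

Line A: pharmaceutical → 9-3; granular → 9-3-1; analytical-grade → 9-3-1-1. Scheduled 13%. Cassovia agreement on 9-3-3-1: 9-3-1-1 not covered. → 13%.
Line B: pharmaceutical → 9-3; tablet form → 9-3-3; technical-grade → 9-3-3-1. Scheduled 38%. No special measure applies. → 38%.
Line C: pigment → 9-2; tablet form → 9-2-2; crude → 9-2-2-1. Scheduled 28%. Javaros agreement on 9-2-3-2: 9-2-2-1 not covered. → 28%.
Line D: pharmaceutical → 9-3; aqueous → 9-3-2; technical-grade → 9-3-2-1. Scheduled 20%. Rothland agreement on 9-3-2: CTH not met; anti-dumping (Rothland, 9-3-2-1): +29%; total 20% + 29% = 49%. → 49%.
Line E: pharmaceutical → 9-3; aqueous → 9-3-2; analytical-grade → 9-3-2-3. Scheduled 19%. Rothland agreement on 9-3-2: CTH met → 15% available; preferential 15%. → 15%.
Sum: 13% + 38% + 28% + 49% + 15% = 143%.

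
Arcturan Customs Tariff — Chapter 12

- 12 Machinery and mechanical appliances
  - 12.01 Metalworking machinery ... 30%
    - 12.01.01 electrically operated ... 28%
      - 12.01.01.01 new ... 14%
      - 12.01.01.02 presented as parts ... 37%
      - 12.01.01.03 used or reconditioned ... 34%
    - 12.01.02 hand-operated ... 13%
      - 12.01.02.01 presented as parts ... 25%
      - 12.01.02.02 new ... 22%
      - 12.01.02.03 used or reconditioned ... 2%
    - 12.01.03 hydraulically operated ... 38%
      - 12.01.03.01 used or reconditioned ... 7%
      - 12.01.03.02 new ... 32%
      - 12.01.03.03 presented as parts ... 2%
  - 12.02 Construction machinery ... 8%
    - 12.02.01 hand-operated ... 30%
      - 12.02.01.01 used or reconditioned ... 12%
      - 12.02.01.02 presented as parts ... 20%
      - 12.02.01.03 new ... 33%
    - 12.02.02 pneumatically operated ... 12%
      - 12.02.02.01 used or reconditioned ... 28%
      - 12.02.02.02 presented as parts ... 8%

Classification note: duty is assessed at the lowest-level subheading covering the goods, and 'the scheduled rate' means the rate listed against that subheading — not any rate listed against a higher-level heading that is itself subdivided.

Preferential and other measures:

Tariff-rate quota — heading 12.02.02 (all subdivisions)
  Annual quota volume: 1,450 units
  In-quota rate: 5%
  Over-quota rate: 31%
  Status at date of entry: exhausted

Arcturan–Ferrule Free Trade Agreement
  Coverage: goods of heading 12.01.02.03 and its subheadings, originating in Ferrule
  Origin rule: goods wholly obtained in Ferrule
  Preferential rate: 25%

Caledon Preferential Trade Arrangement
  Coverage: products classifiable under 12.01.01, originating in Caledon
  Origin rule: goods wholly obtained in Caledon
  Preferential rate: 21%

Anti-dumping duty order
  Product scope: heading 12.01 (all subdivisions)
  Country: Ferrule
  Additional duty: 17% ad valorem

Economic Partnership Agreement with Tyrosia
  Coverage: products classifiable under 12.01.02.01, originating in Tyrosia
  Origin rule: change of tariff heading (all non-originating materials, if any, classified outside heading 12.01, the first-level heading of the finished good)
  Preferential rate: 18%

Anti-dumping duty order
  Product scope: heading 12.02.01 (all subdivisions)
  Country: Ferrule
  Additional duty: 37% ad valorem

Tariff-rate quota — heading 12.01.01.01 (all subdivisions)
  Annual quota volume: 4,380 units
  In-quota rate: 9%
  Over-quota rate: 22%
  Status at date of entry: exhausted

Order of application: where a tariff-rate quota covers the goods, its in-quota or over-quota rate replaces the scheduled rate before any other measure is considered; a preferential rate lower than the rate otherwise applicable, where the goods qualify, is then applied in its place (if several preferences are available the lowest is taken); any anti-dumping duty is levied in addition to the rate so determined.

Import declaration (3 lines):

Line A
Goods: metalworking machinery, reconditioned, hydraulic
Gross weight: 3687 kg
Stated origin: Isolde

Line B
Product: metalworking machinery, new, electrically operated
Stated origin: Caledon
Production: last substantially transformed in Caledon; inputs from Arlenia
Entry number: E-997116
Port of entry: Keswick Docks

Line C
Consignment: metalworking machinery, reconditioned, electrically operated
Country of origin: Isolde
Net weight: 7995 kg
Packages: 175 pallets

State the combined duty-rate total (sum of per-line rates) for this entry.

Line A: metalworking → 12.01; hydraulic → 12.01.03; reconditioned → 12.01.03.01. Scheduled 7%. No special measure applies. → 7%.
Line B: metalworking → 12.01; electrically operated → 12.01.01; new → 12.01.01.01. Scheduled 14%. quota on 12.01.01.01 exhausted → over-quota 22%; Caledon agreement on 12.01.01: not wholly obtained. → 22%.
Line C: metalworking → 12.01; electrically operated → 12.01.01; reconditioned → 12.01.01.03. Scheduled 34%. No special measure applies. → 34%.
Sum: 7% + 22% + 34% = 63%.

63%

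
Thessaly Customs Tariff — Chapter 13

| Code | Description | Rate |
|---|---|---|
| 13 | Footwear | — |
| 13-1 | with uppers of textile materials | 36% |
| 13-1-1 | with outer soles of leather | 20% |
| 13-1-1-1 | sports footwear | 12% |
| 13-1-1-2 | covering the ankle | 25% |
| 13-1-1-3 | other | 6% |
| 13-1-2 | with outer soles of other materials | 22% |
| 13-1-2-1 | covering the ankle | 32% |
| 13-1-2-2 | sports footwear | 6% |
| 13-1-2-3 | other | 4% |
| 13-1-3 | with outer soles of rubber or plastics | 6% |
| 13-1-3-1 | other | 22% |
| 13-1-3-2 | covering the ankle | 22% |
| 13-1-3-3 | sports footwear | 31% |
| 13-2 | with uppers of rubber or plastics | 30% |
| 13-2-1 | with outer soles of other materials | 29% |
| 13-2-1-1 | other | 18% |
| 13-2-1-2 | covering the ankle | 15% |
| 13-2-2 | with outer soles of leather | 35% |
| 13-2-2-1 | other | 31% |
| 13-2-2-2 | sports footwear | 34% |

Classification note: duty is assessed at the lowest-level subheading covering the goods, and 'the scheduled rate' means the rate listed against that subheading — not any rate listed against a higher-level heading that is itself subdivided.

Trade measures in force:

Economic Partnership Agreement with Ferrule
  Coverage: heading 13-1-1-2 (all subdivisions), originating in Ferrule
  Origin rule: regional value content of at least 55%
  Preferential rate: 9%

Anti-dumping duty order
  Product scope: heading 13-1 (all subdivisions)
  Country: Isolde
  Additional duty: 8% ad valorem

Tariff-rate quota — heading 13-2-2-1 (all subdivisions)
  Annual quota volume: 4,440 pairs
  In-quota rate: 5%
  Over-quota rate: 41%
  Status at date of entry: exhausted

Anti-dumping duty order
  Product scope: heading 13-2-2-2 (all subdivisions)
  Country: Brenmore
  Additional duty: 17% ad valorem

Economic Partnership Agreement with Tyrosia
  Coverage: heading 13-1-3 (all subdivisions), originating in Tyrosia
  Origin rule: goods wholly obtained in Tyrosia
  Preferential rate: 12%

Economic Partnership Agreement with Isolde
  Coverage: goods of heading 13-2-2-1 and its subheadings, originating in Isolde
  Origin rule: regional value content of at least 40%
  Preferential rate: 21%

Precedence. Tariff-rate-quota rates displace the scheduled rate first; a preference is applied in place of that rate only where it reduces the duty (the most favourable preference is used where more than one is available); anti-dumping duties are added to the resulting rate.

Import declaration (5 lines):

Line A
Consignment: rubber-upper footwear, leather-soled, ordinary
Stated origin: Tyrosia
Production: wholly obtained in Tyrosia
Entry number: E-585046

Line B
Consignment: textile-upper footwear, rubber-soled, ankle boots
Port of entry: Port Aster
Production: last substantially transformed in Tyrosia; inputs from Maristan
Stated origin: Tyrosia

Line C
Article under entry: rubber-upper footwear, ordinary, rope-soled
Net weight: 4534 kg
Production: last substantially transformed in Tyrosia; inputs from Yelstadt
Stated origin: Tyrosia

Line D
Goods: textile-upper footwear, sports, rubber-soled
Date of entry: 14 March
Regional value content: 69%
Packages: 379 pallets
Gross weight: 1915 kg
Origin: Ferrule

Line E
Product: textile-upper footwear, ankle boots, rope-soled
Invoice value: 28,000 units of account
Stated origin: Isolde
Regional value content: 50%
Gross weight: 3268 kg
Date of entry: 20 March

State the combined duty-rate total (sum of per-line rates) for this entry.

152%

Line A: rubber-upper → 13-2; leather-soled → 13-2-2; ordinary → 13-2-2-1. Scheduled 31%. quota on 13-2-2-1 exhausted → over-quota 41%; Tyrosia agreement on 13-1-3: 13-2-2-1 not covered. → 41%.
Line B: textile-upper → 13-1; rubber-soled → 13-1-3; ankle boots → 13-1-3-2. Scheduled 22%. Tyrosia agreement on 13-1-3: not wholly obtained. → 22%.
Line C: rubber-upper → 13-2; rope-soled → 13-2-1; ordinary → 13-2-1-1. Scheduled 18%. Tyrosia agreement on 13-1-3: 13-2-1-1 not covered. → 18%.
Line D: textile-upper → 13-1; rubber-soled → 13-1-3; sports → 13-1-3-3. Scheduled 31%. Ferrule agreement on 13-1-1-2: 13-1-3-3 not covered. → 31%.
Line E: textile-upper → 13-1; rope-soled → 13-1-2; ankle boots → 13-1-2-1. Scheduled 32%. Isolde agreement on 13-2-2-1: 13-1-2-1 not covered; anti-dumping (Isolde, 13-1): +8%; total 32% + 8% = 40%. → 40%.
Sum: 41% + 22% + 18% + 31% + 40% = 152%.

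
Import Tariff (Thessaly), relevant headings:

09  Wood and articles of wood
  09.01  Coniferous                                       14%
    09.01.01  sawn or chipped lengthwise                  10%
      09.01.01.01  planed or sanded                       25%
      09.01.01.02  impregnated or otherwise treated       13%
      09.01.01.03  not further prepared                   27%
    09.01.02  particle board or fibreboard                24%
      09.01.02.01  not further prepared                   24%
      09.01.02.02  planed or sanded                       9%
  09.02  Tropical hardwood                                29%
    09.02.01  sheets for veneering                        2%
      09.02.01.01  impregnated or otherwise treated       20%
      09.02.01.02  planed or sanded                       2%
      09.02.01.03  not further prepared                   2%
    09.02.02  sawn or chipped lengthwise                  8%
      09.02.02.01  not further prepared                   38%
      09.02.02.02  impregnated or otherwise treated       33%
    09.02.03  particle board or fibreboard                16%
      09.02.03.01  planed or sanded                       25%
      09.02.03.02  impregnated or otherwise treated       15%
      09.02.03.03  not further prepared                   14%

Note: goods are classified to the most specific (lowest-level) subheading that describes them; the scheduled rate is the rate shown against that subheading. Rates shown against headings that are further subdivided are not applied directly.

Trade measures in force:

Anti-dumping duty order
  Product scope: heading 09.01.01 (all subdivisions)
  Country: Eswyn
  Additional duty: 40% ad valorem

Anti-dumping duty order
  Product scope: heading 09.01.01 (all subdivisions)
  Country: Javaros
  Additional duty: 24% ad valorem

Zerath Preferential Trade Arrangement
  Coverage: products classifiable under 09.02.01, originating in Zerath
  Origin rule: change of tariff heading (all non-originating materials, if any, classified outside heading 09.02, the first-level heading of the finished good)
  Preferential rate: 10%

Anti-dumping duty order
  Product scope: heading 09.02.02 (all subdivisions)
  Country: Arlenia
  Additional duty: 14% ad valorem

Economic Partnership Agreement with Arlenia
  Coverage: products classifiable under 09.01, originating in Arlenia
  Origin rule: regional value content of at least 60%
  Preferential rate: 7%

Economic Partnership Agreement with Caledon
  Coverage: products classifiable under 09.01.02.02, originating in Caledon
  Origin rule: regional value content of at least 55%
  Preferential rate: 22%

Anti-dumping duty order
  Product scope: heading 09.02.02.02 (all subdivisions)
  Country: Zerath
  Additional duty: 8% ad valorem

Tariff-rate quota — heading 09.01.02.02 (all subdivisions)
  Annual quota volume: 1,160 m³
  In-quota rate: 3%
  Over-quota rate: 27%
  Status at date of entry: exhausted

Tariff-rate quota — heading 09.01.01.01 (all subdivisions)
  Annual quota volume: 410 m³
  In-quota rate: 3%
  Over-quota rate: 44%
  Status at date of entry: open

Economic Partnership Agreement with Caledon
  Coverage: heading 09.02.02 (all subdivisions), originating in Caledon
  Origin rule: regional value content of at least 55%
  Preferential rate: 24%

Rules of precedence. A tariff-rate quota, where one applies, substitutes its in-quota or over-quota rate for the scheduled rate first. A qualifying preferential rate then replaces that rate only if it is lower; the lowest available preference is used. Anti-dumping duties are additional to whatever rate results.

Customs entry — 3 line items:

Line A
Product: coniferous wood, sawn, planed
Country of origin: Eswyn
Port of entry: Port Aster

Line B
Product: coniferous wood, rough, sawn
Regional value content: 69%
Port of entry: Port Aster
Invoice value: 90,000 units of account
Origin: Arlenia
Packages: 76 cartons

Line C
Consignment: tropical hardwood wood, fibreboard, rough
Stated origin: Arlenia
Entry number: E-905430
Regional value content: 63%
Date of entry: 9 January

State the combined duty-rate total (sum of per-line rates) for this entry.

Line A: coniferous → 09.01; sawn → 09.01.01; planed → 09.01.01.01. Scheduled 25%. quota on 09.01.01.01 open → in-quota 3%; anti-dumping (Eswyn, 09.01.01): +40%; total 3% + 40% = 43%. → 43%.
Line B: coniferous → 09.01; sawn → 09.01.01; rough → 09.01.01.03. Scheduled 27%. Arlenia agreement on 09.01: RVC ≥ 60% → 7% available; preferential 7%. → 7%.
Line C: tropical hardwood → 09.02; fibreboard → 09.02.03; rough → 09.02.03.03. Scheduled 14%. Arlenia agreement on 09.01: 09.02.03.03 not covered. → 14%.
Sum: 43% + 7% + 14% = 64%.

64%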